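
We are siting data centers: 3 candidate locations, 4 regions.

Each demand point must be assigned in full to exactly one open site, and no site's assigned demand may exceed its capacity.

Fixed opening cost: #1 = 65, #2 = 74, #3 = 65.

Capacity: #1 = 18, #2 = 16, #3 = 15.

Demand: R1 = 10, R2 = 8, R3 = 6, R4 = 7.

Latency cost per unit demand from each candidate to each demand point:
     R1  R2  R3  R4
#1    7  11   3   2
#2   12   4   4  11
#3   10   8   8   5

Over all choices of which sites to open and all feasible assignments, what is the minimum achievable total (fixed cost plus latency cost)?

Open {#1, #2}; cheapest assignment that respects the capacities:
  #1 (cap 18, load 17): R1, R4 — cost 10×7 + 7×2 = 84
  #2 (cap 16, load 14): R2, R3 — cost 8×4 + 6×4 = 56
  Shipping 140, fixed 139 → total 279.
  Any other capacity-feasible assignment to {#1, #2} ships for at least 140.
Compare {#1, #3}: its best feasible assignment gives total 317.
Compare {#1, #2, #3}: its best feasible assignment gives total 344.
Every other set of open sites that can feasibly serve all demand totals ≥ 317 even under its best assignment. Minimum: 279.

279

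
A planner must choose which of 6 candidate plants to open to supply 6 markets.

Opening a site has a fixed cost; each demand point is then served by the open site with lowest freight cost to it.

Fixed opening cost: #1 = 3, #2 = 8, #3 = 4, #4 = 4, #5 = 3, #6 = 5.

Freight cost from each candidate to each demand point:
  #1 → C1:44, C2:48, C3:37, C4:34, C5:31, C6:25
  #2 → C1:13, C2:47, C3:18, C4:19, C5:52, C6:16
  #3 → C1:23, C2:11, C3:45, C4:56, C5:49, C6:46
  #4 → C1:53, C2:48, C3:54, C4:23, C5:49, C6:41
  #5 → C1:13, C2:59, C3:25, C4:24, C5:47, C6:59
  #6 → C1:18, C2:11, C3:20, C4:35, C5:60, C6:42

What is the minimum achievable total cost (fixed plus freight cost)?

Open {#1, #2, #3}: assign each demand point to its cheapest open site.
  C1→#2 13, C2→#3 11, C3→#2 18, C4→#2 19, C5→#1 31, C6→#2 16
  freight cost 108, fixed 15 → total 123.
Compare {#1, #2, #6}: freight cost 108 + fixed 16 = 124.
Compare {#1, #2, #3, #5}: freight cost 108 + fixed 18 = 126.
Compare {#1, #2, #3, #4}: freight cost 108 + fixed 19 = 127.
All other subsets cost ≥ 124. Minimum total cost: 123.

123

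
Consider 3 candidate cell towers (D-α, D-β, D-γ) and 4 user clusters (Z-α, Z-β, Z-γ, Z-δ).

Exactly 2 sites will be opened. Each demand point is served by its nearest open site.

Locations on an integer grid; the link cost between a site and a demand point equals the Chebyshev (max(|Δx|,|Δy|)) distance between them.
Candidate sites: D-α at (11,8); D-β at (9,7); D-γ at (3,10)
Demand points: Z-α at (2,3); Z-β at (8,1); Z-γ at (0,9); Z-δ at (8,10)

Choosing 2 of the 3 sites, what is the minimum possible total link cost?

Open {D-β, D-γ}.
  Z-α→D-β 7, Z-β→D-β 6, Z-γ→D-γ 3, Z-δ→D-β 3  ⇒ total 19.
Compare {D-α, D-γ}: total 20.
Compare {D-α, D-β}: total 25.

19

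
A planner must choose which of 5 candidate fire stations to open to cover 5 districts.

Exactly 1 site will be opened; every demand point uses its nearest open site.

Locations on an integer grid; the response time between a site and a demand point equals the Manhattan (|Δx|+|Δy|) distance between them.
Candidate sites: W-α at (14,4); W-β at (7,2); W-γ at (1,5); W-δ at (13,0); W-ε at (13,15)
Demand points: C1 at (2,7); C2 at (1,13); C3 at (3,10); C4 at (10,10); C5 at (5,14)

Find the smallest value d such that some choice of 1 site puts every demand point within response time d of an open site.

Open {W-γ}.
  Farthest demand point is C4 at response time 14 (to W-γ); all others are ≤ 14.
With {W-β} the worst case is 17.
With {W-ε} the worst case is 19.
No size-1 selection achieves below 14.

14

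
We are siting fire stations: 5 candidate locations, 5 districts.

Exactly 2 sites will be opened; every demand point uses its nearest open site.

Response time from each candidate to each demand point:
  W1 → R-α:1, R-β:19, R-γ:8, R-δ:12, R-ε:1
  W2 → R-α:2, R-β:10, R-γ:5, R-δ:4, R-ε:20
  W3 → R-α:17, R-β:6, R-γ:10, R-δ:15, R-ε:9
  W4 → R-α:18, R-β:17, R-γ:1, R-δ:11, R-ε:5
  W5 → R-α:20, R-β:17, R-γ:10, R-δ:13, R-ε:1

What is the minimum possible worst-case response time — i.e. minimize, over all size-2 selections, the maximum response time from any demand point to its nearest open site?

Open {W2, W3}.
  Farthest demand point is R-ε at response time 9 (to W3); all others are ≤ 9.
With {W1, W2} the worst case is 10.
With {W2, W4} the worst case is 10.
No size-2 selection achieves below 9.

9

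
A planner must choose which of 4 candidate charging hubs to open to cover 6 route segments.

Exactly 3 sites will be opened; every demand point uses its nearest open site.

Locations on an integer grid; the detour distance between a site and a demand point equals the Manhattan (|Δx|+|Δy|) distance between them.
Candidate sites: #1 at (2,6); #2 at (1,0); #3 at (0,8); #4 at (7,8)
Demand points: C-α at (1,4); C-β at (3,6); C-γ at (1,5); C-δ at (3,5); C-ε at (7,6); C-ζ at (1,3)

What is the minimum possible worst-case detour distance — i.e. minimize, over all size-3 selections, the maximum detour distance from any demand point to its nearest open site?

3

Open {#1, #2, #4}.
  Farthest demand point is C-α at detour distance 3 (to #1); all others are ≤ 3.
With {#1, #3, #4} the worst case is 4.
With {#1, #2, #3} the worst case is 5.
No size-3 selection achieves below 3.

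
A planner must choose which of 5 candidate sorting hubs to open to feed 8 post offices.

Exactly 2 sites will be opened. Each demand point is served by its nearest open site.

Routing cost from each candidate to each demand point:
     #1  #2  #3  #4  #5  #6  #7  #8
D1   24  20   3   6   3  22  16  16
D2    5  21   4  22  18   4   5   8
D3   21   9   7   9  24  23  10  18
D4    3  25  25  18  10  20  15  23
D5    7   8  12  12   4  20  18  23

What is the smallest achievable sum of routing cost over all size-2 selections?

Open {D2, D5}.
  #1→D2 5, #2→D5 8, #3→D2 4, #4→D5 12, #5→D5 4, #6→D2 4, #7→D2 5, #8→D2 8  ⇒ total 50.
Compare {D1, D2}: total 54.
Compare {D2, D3}: total 62.
No size-2 selection does better; minimum is 50.

50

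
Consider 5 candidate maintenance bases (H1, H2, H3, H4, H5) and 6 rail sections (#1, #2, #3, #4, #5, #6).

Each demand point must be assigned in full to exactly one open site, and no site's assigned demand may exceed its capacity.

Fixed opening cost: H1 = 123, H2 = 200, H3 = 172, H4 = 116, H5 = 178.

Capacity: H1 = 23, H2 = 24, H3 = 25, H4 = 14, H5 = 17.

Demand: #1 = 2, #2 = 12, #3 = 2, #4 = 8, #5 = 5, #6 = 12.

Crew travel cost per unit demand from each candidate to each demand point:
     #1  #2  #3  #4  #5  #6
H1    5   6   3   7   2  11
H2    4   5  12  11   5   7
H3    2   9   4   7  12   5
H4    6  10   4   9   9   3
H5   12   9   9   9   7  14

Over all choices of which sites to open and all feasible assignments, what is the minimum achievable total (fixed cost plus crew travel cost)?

503

Open {H1, H3}; cheapest assignment that respects the capacities:
  H1 (cap 23, load 19): #2, #3, #5 — cost 12×6 + 2×3 + 5×2 = 88
  H3 (cap 25, load 22): #1, #4, #6 — cost 2×2 + 8×7 + 12×5 = 120
  Shipping 208, fixed 295 → total 503.
  Any other capacity-feasible assignment to {H1, H3} ships for at least 208.
Compare {H1, H2}: its best feasible assignment gives total 549.
Compare {H2, H3}: its best feasible assignment gives total 585.
Every other set of open sites that can feasibly serve all demand totals ≥ 549 even under its best assignment. Minimum: 503.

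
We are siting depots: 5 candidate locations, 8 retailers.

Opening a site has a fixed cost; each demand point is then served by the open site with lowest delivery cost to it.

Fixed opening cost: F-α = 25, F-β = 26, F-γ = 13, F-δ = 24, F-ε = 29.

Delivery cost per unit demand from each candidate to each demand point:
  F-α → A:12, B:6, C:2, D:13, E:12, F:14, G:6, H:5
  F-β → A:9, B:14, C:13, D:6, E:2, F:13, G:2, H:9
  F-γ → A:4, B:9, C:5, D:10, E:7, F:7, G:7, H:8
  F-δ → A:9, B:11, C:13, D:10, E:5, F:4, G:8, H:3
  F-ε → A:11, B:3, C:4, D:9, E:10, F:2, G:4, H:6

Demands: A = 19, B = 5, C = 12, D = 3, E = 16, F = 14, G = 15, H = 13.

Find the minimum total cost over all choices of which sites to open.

378

Open {F-β, F-γ, F-δ, F-ε}: assign each demand point to its cheapest open site.
  A→F-γ 19×4=76, B→F-ε 5×3=15, C→F-ε 12×4=48, D→F-β 3×6=18, E→F-β 16×2=32, F→F-ε 14×2=28, G→F-β 15×2=30, H→F-δ 13×3=39
  delivery cost 286, fixed 92 → total 378.
Compare {F-α, F-β, F-γ, F-δ, F-ε}: delivery cost 262 + fixed 117 = 379.
Compare {F-α, F-β, F-γ, F-ε}: delivery cost 288 + fixed 93 = 381.
Compare {F-β, F-γ, F-ε}: delivery cost 325 + fixed 68 = 393.
All other subsets cost ≥ 379. Minimum total cost: 378.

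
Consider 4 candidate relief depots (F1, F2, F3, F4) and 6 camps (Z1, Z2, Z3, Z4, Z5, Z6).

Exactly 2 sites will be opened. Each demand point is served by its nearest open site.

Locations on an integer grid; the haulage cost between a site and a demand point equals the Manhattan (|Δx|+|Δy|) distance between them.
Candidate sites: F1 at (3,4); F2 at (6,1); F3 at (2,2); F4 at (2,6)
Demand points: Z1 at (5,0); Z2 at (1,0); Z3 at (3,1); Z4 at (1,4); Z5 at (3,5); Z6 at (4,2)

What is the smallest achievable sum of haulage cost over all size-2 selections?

15

Open {F1, F3}.
  Z1→F3 5, Z2→F3 3, Z3→F3 2, Z4→F1 2, Z5→F1 1, Z6→F3 2  ⇒ total 15.
Compare {F2, F3}: total 16.
Compare {F1, F2}: total 17.
No size-2 selection does better; minimum is 15.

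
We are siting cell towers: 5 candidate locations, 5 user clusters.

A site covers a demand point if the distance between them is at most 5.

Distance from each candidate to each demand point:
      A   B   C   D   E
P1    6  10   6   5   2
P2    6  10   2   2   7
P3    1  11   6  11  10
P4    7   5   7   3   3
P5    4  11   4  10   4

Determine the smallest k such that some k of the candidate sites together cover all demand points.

Coverage sets (demand points within 5 of each site):
  P1: {D, E}
  P2: {C, D}
  P3: {A}
  P4: {B, D, E}
  P5: {A, C, E}
No single site covers all 5 demand points.
But {P4, P5} covers everything, so the minimum is 2.

2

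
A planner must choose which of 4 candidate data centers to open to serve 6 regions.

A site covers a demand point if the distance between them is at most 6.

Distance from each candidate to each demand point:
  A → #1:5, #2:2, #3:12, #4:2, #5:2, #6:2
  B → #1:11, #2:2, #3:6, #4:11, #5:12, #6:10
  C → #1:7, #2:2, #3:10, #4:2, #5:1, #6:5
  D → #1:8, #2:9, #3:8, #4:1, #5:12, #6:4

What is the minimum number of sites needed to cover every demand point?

2

Coverage sets (demand points within 6 of each site):
  A: {#1, #2, #4, #5, #6}
  B: {#2, #3}
  C: {#2, #4, #5, #6}
  D: {#4, #6}
No single site covers all 6 demand points.
But {A, B} covers everything, so the minimum is 2.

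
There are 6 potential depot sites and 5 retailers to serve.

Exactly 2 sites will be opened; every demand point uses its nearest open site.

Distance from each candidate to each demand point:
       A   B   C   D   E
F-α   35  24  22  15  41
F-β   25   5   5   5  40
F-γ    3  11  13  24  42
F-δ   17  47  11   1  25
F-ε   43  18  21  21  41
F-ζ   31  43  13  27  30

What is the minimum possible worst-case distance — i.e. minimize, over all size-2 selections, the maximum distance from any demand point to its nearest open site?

25

Open {F-α, F-δ}.
  Farthest demand point is E at distance 25 (to F-δ); all others are ≤ 25.
With {F-β, F-δ} the worst case is 25.
With {F-γ, F-δ} the worst case is 25.
No size-2 selection achieves below 25.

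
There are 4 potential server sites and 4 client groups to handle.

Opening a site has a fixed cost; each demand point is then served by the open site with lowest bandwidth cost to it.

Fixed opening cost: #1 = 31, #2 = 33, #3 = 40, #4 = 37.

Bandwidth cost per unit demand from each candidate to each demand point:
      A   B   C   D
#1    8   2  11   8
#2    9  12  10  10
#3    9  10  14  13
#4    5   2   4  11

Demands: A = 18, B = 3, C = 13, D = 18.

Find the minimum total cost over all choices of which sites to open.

Open {#1, #4}: assign each demand point to its cheapest open site.
  A→#4 18×5=90, B→#1 3×2=6, C→#4 13×4=52, D→#1 18×8=144
  bandwidth cost 292, fixed 68 → total 360.
Compare {#4}: bandwidth cost 346 + fixed 37 = 383.
Compare {#1, #2, #4}: bandwidth cost 292 + fixed 101 = 393.
Compare {#2, #4}: bandwidth cost 328 + fixed 70 = 398.
All other subsets cost ≥ 383. Minimum total cost: 360.

360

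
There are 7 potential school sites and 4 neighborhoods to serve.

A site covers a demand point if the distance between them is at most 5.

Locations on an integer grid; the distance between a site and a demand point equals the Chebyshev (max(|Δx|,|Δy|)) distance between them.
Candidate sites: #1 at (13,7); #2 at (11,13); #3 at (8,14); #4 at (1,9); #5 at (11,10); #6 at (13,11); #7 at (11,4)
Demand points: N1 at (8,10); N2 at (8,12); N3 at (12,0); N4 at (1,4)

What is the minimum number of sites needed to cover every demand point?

Coverage sets (demand points within 5 of each site):
  #1: {N1, N2}
  #2: {N1, N2}
  #3: {N1, N2}
  #4: {N4}
  #5: {N1, N2}
  #6: {N1, N2}
  #7: {N3}
No 2 sites suffice: every size-2 union leaves at least one demand point uncovered.
But {#1, #4, #7} covers everything, so the minimum is 3.

3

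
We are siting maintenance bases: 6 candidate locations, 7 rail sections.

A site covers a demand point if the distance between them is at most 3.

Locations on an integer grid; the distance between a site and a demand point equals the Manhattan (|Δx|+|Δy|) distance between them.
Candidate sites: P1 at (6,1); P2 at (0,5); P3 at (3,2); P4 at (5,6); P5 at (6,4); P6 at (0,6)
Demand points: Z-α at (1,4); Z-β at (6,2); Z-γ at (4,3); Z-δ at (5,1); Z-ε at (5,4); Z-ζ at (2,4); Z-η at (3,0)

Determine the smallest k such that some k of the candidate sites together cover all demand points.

Coverage sets (demand points within 3 of each site):
  P1: {Z-β, Z-δ}
  P2: {Z-α, Z-ζ}
  P3: {Z-β, Z-γ, Z-δ, Z-ζ, Z-η}
  P4: {Z-ε}
  P5: {Z-β, Z-γ, Z-ε}
  P6: {Z-α}
No 2 sites suffice: every size-2 union leaves at least one demand point uncovered.
But {P2, P3, P4} covers everything, so the minimum is 3.

3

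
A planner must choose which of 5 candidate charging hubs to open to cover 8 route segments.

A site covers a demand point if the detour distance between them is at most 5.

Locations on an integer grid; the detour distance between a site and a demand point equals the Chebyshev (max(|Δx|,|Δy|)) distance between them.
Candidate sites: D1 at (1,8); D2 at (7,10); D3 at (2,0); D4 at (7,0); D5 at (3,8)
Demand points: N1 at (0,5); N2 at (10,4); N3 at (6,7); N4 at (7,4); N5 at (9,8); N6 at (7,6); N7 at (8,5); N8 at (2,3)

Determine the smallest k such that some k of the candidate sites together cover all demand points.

Coverage sets (demand points within 5 of each site):
  D1: {N1, N3, N8}
  D2: {N3, N5, N6, N7}
  D3: {N1, N4, N8}
  D4: {N2, N4, N7, N8}
  D5: {N1, N3, N4, N6, N7, N8}
No 2 sites suffice: every size-2 union leaves at least one demand point uncovered.
But {D1, D2, D4} covers everything, so the minimum is 3.

3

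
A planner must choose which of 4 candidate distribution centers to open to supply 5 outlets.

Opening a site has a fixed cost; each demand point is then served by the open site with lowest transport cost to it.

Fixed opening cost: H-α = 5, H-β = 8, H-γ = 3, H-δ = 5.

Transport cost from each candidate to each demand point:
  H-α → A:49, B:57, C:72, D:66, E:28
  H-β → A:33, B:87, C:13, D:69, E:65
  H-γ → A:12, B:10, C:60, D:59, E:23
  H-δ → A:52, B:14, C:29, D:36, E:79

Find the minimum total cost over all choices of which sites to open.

Open {H-β, H-γ, H-δ}: assign each demand point to its cheapest open site.
  A→H-γ 12, B→H-γ 10, C→H-β 13, D→H-δ 36, E→H-γ 23
  transport cost 94, fixed 16 → total 110.
Compare {H-α, H-β, H-γ, H-δ}: transport cost 94 + fixed 21 = 115.
Compare {H-γ, H-δ}: transport cost 110 + fixed 8 = 118.
Compare {H-α, H-γ, H-δ}: transport cost 110 + fixed 13 = 123.
All other subsets cost ≥ 115. Minimum total cost: 110.

110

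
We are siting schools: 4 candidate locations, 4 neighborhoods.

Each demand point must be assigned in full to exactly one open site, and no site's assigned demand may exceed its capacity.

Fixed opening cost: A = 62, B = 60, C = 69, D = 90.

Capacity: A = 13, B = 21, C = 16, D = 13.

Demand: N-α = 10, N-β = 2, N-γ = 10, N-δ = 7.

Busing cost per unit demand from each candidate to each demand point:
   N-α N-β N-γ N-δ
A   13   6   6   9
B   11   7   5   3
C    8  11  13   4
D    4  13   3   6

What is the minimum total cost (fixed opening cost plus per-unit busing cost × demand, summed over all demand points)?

275

Open {B, D}; cheapest assignment that respects the capacities:
  B (cap 21, load 19): N-β, N-γ, N-δ — cost 2×7 + 10×5 + 7×3 = 85
  D (cap 13, load 10): N-α — cost 10×4 = 40
  Shipping 125, fixed 150 → total 275.
  Any other capacity-feasible assignment to {B, D} ships for at least 125.
Compare {B, C}: its best feasible assignment gives total 294.
Compare {A, B}: its best feasible assignment gives total 325.
Every other set of open sites that can feasibly serve all demand totals ≥ 294 even under its best assignment. Minimum: 275.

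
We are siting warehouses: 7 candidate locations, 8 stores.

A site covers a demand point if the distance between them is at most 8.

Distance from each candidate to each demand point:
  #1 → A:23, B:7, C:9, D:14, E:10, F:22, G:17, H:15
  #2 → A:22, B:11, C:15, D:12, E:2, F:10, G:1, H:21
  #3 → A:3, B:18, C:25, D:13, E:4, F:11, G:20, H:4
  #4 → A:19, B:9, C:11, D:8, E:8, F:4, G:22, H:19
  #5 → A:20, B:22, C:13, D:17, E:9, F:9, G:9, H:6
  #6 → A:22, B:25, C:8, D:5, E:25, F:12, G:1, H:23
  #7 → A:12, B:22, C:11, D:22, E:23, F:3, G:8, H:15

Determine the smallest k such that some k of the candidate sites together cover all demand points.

Coverage sets (demand points within 8 of each site):
  #1: {B}
  #2: {E, G}
  #3: {A, E, H}
  #4: {D, E, F}
  #5: {H}
  #6: {C, D, G}
  #7: {F, G}
No 3 sites suffice: every size-3 union leaves at least one demand point uncovered.
But {#1, #3, #4, #6} covers everything, so the minimum is 4.

4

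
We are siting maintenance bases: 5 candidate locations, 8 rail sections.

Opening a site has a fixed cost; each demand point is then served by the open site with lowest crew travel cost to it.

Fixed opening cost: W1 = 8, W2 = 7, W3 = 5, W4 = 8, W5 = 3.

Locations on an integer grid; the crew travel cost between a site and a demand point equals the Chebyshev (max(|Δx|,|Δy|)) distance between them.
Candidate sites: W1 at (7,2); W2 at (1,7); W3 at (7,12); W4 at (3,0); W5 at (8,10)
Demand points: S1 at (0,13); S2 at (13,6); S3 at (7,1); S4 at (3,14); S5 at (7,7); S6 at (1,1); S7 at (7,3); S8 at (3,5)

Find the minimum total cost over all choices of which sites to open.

Open {W1, W5}: assign each demand point to its cheapest open site.
  S1→W5 8, S2→W5 5, S3→W1 1, S4→W5 5, S5→W5 3, S6→W1 6, S7→W1 1, S8→W1 4
  crew travel cost 33, fixed 11 → total 44.
Compare {W1, W3}: crew travel cost 34 + fixed 13 = 47.
Compare {W4, W5}: crew travel cost 36 + fixed 11 = 47.
Compare {W1, W2, W5}: crew travel cost 29 + fixed 18 = 47.
All other subsets cost ≥ 47. Minimum total cost: 44.

44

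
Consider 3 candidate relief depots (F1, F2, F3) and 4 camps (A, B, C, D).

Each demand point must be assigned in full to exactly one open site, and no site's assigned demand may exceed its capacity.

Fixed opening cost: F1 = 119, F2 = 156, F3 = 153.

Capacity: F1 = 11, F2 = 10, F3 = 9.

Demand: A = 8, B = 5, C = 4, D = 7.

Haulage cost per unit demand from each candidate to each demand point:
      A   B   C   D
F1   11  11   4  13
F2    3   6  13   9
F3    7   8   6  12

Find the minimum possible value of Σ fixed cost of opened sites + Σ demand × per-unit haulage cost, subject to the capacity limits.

599

Open {F1, F2, F3}; cheapest assignment that respects the capacities:
  F1 (cap 11, load 11): C, D — cost 4×4 + 7×13 = 107
  F2 (cap 10, load 8): A — cost 8×3 = 24
  F3 (cap 9, load 5): B — cost 5×8 = 40
  Shipping 171, fixed 428 → total 599.
  Any other capacity-feasible assignment to {F1, F2, F3} ships for at least 171.
Total demand is 24 and no other set of sites has combined capacity ≥ 24, so {F1, F2, F3} is the only feasible choice of open sites. Minimum: 599.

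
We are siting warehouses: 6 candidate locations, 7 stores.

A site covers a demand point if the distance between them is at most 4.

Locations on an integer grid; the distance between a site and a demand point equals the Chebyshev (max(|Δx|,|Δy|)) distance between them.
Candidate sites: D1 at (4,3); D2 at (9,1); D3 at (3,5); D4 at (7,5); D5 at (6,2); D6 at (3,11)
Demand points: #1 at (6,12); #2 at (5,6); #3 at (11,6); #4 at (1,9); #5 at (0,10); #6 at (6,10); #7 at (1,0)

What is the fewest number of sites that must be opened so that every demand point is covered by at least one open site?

Coverage sets (demand points within 4 of each site):
  D1: {#2, #7}
  D2: {}
  D3: {#2, #4}
  D4: {#2, #3}
  D5: {#2}
  D6: {#1, #4, #5, #6}
No 2 sites suffice: every size-2 union leaves at least one demand point uncovered.
But {D1, D4, D6} covers everything, so the minimum is 3.

3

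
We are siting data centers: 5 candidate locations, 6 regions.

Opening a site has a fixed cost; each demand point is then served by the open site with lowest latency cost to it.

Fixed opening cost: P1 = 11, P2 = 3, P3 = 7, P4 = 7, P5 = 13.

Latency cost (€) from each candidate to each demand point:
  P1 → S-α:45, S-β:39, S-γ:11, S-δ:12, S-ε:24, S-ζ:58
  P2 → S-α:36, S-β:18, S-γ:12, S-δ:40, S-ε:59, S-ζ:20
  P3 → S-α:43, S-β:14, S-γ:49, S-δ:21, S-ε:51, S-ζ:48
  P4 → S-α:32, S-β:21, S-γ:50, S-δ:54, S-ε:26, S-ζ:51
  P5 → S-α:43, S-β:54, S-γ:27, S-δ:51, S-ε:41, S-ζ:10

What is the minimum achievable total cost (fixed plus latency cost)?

135

Open {P1, P2}: assign each demand point to its cheapest open site.
  S-α→P2 36, S-β→P2 18, S-γ→P1 11, S-δ→P1 12, S-ε→P1 24, S-ζ→P2 20
  latency cost 121, fixed 14 → total 135.
Compare {P1, P2, P3}: latency cost 117 + fixed 21 = 138.
Compare {P1, P2, P4}: latency cost 117 + fixed 21 = 138.
Compare {P1, P2, P5}: latency cost 111 + fixed 27 = 138.
All other subsets cost ≥ 138. Minimum total cost: 135.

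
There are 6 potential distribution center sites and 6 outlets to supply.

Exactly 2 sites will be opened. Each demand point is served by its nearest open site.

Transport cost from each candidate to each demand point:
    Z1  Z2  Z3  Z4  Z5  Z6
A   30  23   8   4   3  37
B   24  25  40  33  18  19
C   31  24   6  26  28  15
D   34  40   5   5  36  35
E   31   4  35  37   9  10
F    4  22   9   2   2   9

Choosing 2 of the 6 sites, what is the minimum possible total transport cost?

30

Open {E, F}.
  Z1→F 4, Z2→E 4, Z3→F 9, Z4→F 2, Z5→F 2, Z6→F 9  ⇒ total 30.
Compare {D, F}: total 44.
Compare {C, F}: total 45.
No size-2 selection does better; minimum is 30.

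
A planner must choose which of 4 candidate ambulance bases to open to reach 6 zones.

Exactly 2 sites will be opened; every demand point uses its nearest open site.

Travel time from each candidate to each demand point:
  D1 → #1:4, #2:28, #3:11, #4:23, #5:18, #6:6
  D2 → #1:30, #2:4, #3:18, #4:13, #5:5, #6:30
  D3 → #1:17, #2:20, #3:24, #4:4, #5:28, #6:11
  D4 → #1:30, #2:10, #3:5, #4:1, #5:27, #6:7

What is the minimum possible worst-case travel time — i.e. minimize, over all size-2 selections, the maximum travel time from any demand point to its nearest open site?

Open {D1, D2}.
  Farthest demand point is #4 at travel time 13 (to D2); all others are ≤ 13.
With {D1, D4} the worst case is 18.
With {D2, D3} the worst case is 18.
No size-2 selection achieves below 13.

13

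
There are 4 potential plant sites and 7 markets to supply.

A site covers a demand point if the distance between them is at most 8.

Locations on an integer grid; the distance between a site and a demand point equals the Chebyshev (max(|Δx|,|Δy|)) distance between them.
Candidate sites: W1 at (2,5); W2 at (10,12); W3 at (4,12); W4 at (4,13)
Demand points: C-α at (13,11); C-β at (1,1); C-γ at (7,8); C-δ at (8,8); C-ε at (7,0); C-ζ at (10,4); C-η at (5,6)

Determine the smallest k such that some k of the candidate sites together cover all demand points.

Coverage sets (demand points within 8 of each site):
  W1: {C-β, C-γ, C-δ, C-ε, C-ζ, C-η}
  W2: {C-α, C-γ, C-δ, C-ζ, C-η}
  W3: {C-γ, C-δ, C-ζ, C-η}
  W4: {C-γ, C-δ, C-η}
No single site covers all 7 demand points.
But {W1, W2} covers everything, so the minimum is 2.

2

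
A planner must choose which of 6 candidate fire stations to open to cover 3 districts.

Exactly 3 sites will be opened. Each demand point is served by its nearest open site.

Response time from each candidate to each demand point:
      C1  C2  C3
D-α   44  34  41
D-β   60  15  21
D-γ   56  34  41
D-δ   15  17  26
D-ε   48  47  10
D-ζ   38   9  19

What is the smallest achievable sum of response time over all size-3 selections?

Open {D-δ, D-ε, D-ζ}.
  C1→D-δ 15, C2→D-ζ 9, C3→D-ε 10  ⇒ total 34.
Compare {D-β, D-δ, D-ε}: total 40.
Compare {D-α, D-δ, D-ε}: total 42.
No size-3 selection does better; minimum is 34.

34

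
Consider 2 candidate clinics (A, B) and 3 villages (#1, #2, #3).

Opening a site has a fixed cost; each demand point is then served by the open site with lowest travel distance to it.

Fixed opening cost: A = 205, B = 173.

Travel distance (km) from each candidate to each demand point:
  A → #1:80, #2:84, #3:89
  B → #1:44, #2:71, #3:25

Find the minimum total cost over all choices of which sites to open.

313

Open {B}: assign each demand point to its cheapest open site.
  #1→B 44, #2→B 71, #3→B 25
  travel distance 140, fixed 173 → total 313.
Compare {A}: travel distance 253 + fixed 205 = 458.
Compare {A, B}: travel distance 140 + fixed 378 = 518.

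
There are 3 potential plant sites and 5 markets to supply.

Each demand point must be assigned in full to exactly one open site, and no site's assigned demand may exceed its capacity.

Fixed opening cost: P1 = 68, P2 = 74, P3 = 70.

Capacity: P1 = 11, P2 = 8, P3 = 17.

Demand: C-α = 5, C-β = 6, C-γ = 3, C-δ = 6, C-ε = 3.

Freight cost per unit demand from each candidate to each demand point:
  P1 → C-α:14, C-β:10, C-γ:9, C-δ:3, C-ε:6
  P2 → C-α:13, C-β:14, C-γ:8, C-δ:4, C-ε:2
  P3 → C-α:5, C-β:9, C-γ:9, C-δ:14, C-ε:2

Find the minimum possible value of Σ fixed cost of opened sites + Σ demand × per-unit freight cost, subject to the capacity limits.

Open {P1, P3}; cheapest assignment that respects the capacities:
  P1 (cap 11, load 9): C-γ, C-δ — cost 3×9 + 6×3 = 45
  P3 (cap 17, load 14): C-α, C-β, C-ε — cost 5×5 + 6×9 + 3×2 = 85
  Shipping 130, fixed 138 → total 268.
  Any other capacity-feasible assignment to {P1, P3} ships for at least 130.
Compare {P2, P3}: its best feasible assignment gives total 280.
Compare {P1, P2, P3}: its best feasible assignment gives total 339.
Every other set of open sites that can feasibly serve all demand totals ≥ 280 even under its best assignment. Minimum: 268.

268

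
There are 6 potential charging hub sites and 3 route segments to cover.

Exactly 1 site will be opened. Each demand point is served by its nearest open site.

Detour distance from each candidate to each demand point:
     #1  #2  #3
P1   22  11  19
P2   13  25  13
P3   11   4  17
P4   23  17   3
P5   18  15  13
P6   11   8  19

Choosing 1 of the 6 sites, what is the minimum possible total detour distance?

Open {P3}.
  #1→P3 11, #2→P3 4, #3→P3 17  ⇒ total 32.
Compare {P6}: total 38.
Compare {P4}: total 43.
No size-1 selection does better; minimum is 32.

32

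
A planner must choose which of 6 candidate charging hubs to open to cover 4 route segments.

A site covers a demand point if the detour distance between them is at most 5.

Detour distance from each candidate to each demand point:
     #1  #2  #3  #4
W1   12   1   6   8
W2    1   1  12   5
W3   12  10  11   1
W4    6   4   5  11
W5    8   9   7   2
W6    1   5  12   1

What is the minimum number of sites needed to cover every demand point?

2

Coverage sets (demand points within 5 of each site):
  W1: {#2}
  W2: {#1, #2, #4}
  W3: {#4}
  W4: {#2, #3}
  W5: {#4}
  W6: {#1, #2, #4}
No single site covers all 4 demand points.
But {W2, W4} covers everything, so the minimum is 2.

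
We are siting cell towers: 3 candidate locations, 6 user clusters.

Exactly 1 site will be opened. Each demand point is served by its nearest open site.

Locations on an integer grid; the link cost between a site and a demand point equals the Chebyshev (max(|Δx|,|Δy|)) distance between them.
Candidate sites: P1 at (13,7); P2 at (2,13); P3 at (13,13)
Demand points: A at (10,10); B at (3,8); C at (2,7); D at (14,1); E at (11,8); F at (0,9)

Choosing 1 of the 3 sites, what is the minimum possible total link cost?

44

Open {P2}.
  A→P2 8, B→P2 5, C→P2 6, D→P2 12, E→P2 9, F→P2 4  ⇒ total 44.
Compare {P1}: total 45.
Compare {P3}: total 54.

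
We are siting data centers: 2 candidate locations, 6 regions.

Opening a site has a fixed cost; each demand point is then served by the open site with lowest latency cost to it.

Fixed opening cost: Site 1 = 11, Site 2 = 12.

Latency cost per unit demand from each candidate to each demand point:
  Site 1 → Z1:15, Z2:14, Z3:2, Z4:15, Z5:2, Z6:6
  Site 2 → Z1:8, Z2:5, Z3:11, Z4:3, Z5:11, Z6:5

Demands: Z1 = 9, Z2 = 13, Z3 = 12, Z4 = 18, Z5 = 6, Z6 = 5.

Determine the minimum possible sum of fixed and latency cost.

275

Open {Site 1, Site 2}: assign each demand point to its cheapest open site.
  Z1→Site 2 9×8=72, Z2→Site 2 13×5=65, Z3→Site 1 12×2=24, Z4→Site 2 18×3=54, Z5→Site 1 6×2=12, Z6→Site 2 5×5=25
  latency cost 252, fixed 23 → total 275.
Compare {Site 2}: latency cost 414 + fixed 12 = 426.
Compare {Site 1}: latency cost 653 + fixed 11 = 664.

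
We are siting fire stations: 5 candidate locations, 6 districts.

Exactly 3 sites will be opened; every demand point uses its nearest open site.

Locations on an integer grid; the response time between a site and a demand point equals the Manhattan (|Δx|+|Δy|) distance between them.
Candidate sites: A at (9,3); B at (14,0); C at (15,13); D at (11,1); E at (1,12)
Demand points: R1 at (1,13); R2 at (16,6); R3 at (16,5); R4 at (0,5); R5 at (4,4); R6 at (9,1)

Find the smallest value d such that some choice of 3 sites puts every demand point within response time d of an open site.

8

Open {A, B, E}.
  Farthest demand point is R2 at response time 8 (to B); all others are ≤ 8.
With {A, C, E} the worst case is 9.
With {A, D, E} the worst case is 10.
No size-3 selection achieves below 8.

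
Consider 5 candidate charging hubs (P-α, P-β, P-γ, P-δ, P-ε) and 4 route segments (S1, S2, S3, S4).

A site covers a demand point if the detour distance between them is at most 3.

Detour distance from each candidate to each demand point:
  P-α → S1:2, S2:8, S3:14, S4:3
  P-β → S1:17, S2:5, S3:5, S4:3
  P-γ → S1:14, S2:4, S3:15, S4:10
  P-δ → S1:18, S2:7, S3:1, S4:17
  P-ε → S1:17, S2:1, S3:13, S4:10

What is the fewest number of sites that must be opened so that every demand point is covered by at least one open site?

3

Coverage sets (demand points within 3 of each site):
  P-α: {S1, S4}
  P-β: {S4}
  P-γ: {}
  P-δ: {S3}
  P-ε: {S2}
No 2 sites suffice: every size-2 union leaves at least one demand point uncovered.
But {P-α, P-δ, P-ε} covers everything, so the minimum is 3.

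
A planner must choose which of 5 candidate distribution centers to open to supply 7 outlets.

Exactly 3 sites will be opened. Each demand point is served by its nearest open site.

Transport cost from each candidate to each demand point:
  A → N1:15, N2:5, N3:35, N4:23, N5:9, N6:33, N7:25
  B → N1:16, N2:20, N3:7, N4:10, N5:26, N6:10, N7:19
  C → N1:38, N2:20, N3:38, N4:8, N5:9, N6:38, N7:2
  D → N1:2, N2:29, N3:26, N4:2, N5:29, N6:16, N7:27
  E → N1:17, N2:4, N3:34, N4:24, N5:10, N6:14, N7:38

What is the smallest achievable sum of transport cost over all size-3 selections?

Open {B, C, D}.
  N1→D 2, N2→B 20, N3→B 7, N4→D 2, N5→C 9, N6→B 10, N7→C 2  ⇒ total 52.
Compare {A, B, D}: total 54.
Compare {B, D, E}: total 54.
No size-3 selection does better; minimum is 52.

52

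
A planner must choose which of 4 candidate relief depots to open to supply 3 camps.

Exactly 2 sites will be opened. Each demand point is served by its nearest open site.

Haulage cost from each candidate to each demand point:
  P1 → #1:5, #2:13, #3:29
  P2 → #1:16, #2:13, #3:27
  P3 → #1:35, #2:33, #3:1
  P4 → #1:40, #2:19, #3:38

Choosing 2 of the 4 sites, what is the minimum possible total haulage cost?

19

Open {P1, P3}.
  #1→P1 5, #2→P1 13, #3→P3 1  ⇒ total 19.
Compare {P2, P3}: total 30.
Compare {P1, P2}: total 45.
No size-2 selection does better; minimum is 19.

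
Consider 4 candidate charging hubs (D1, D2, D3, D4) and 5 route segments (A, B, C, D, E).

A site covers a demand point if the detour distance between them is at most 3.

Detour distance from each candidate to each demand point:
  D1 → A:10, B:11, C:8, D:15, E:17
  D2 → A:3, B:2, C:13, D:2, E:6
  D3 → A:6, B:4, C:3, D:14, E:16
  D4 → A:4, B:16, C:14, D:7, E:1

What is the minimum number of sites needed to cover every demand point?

3

Coverage sets (demand points within 3 of each site):
  D1: {}
  D2: {A, B, D}
  D3: {C}
  D4: {E}
No 2 sites suffice: every size-2 union leaves at least one demand point uncovered.
But {D2, D3, D4} covers everything, so the minimum is 3.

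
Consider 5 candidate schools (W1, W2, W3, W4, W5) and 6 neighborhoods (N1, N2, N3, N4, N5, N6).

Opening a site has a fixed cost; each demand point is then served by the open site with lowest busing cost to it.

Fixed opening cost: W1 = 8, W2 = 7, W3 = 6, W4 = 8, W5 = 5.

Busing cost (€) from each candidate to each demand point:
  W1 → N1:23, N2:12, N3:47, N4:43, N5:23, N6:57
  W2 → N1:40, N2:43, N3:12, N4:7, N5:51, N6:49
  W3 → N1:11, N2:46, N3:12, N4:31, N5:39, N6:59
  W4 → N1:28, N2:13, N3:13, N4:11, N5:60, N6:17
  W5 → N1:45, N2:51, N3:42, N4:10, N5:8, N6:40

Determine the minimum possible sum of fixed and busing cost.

Open {W3, W4, W5}: assign each demand point to its cheapest open site.
  N1→W3 11, N2→W4 13, N3→W3 12, N4→W5 10, N5→W5 8, N6→W4 17
  busing cost 71, fixed 19 → total 90.
Compare {W2, W3, W4, W5}: busing cost 68 + fixed 26 = 94.
Compare {W1, W3, W4, W5}: busing cost 70 + fixed 27 = 97.
Compare {W1, W2, W3, W4, W5}: busing cost 67 + fixed 34 = 101.
All other subsets cost ≥ 94. Minimum total cost: 90.

90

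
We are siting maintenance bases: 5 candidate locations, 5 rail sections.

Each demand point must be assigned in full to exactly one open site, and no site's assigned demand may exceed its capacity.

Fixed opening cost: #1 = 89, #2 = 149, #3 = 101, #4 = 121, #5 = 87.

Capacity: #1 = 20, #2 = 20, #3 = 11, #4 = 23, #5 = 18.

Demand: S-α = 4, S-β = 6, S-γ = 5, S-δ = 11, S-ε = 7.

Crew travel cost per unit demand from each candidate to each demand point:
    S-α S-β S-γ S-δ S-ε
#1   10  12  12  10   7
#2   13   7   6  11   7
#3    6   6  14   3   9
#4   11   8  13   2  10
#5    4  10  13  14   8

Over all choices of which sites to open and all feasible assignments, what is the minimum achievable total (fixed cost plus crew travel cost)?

415

Open {#4, #5}; cheapest assignment that respects the capacities:
  #4 (cap 23, load 22): S-β, S-γ, S-δ — cost 6×8 + 5×13 + 11×2 = 135
  #5 (cap 18, load 11): S-α, S-ε — cost 4×4 + 7×8 = 72
  Shipping 207, fixed 208 → total 415.
  Any other capacity-feasible assignment to {#4, #5} ships for at least 207.
Compare {#1, #4}: its best feasible assignment gives total 429.
Compare {#3, #4}: its best feasible assignment gives total 439.
Every other set of open sites that can feasibly serve all demand totals ≥ 429 even under its best assignment. Minimum: 415.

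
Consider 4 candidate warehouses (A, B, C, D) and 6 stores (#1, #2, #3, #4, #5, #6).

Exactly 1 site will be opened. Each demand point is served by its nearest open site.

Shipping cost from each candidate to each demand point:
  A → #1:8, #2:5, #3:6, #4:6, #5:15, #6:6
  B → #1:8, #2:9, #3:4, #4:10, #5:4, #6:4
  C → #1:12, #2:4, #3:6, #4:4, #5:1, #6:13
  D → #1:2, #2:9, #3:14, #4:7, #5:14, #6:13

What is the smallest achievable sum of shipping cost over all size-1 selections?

39

Open {B}.
  #1→B 8, #2→B 9, #3→B 4, #4→B 10, #5→B 4, #6→B 4  ⇒ total 39.
Compare {C}: total 40.
Compare {A}: total 46.
No size-1 selection does better; minimum is 39.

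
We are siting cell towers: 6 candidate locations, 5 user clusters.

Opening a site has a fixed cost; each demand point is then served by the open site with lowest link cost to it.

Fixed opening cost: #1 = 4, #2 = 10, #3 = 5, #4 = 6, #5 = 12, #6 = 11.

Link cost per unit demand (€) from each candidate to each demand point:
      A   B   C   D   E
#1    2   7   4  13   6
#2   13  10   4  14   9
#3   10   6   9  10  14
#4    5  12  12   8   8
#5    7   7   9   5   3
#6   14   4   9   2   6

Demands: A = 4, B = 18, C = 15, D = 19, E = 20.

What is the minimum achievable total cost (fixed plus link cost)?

Open {#1, #5, #6}: assign each demand point to its cheapest open site.
  A→#1 4×2=8, B→#6 18×4=72, C→#1 15×4=60, D→#6 19×2=38, E→#5 20×3=60
  link cost 238, fixed 27 → total 265.
Compare {#1, #3, #5, #6}: link cost 238 + fixed 32 = 270.
Compare {#1, #4, #5, #6}: link cost 238 + fixed 33 = 271.
Compare {#1, #2, #5, #6}: link cost 238 + fixed 37 = 275.
All other subsets cost ≥ 270. Minimum total cost: 265.

265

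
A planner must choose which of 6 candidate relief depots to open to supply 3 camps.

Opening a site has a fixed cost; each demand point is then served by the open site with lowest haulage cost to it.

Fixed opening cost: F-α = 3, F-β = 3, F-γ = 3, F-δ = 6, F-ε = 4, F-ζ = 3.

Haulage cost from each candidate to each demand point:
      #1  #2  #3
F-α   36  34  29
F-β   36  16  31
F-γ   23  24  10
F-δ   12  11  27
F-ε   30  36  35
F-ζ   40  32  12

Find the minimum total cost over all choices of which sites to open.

Open {F-γ, F-δ}: assign each demand point to its cheapest open site.
  #1→F-δ 12, #2→F-δ 11, #3→F-γ 10
  haulage cost 33, fixed 9 → total 42.
Compare {F-δ, F-ζ}: haulage cost 35 + fixed 9 = 44.
Compare {F-α, F-γ, F-δ}: haulage cost 33 + fixed 12 = 45.
Compare {F-β, F-γ, F-δ}: haulage cost 33 + fixed 12 = 45.
All other subsets cost ≥ 44. Minimum total cost: 42.

42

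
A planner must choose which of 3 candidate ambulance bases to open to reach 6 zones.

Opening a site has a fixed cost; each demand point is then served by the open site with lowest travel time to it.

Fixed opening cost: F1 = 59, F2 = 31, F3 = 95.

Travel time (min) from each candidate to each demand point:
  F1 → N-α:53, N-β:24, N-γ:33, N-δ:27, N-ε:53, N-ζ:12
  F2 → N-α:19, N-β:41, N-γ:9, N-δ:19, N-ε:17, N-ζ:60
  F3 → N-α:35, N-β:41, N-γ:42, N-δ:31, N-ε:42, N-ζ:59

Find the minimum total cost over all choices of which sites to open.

190

Open {F1, F2}: assign each demand point to its cheapest open site.
  N-α→F2 19, N-β→F1 24, N-γ→F2 9, N-δ→F2 19, N-ε→F2 17, N-ζ→F1 12
  travel time 100, fixed 90 → total 190.
Compare {F2}: travel time 165 + fixed 31 = 196.
Compare {F1}: travel time 202 + fixed 59 = 261.
Compare {F1, F2, F3}: travel time 100 + fixed 185 = 285.
All other subsets cost ≥ 196. Minimum total cost: 190.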